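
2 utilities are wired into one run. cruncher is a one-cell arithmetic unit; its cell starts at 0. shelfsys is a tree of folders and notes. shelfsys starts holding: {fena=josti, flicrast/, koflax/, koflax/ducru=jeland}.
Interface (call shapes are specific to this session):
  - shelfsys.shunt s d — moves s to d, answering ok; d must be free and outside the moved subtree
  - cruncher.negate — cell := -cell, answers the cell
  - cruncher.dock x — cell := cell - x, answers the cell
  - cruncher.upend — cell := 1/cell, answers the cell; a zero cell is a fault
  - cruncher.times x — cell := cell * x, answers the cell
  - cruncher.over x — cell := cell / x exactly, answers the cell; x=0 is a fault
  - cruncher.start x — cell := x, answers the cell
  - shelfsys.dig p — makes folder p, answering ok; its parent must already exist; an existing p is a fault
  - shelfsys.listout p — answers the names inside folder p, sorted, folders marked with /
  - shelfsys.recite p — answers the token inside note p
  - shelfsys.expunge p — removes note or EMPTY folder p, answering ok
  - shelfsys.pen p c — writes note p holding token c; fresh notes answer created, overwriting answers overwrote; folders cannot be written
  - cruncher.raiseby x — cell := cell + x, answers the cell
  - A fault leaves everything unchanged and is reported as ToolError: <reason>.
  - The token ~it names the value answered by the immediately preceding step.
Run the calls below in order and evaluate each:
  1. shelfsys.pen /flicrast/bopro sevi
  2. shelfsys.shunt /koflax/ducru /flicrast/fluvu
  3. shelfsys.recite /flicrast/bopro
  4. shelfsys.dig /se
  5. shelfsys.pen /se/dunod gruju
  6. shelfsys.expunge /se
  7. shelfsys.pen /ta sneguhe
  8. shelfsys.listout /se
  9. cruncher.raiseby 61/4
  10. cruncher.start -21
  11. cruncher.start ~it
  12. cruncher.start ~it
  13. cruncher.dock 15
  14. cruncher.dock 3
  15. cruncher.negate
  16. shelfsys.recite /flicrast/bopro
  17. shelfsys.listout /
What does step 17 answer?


;; pen(p=/flicrast/bopro, c=sevi) => created
;; shunt(s=/koflax/ducru, d=/flicrast/fluvu) => ok
;; recite(p=/flicrast/bopro) => sevi
;; dig(p=/se) => ok
;; pen(p=/se/dunod, c=gruju) => created
;; expunge(p=/se) => ToolError: not empty
;; pen(p=/ta, c=sneguhe) => created
;; listout(p=/se) => [dunod]
;; raiseby(x=61/4) => 61/4
;; start(x=-21) => -21
;; start(x=~it) => -21
;; start(x=~it) => -21
;; dock(x=15) => -36
;; dock(x=3) => -39
;; negate() => 39
;; recite(p=/flicrast/bopro) => sevi
;; listout(p=/) => [fena, flicrast/, koflax/, se/, ta]

Answer: [fena, flicrast/, koflax/, se/, ta]


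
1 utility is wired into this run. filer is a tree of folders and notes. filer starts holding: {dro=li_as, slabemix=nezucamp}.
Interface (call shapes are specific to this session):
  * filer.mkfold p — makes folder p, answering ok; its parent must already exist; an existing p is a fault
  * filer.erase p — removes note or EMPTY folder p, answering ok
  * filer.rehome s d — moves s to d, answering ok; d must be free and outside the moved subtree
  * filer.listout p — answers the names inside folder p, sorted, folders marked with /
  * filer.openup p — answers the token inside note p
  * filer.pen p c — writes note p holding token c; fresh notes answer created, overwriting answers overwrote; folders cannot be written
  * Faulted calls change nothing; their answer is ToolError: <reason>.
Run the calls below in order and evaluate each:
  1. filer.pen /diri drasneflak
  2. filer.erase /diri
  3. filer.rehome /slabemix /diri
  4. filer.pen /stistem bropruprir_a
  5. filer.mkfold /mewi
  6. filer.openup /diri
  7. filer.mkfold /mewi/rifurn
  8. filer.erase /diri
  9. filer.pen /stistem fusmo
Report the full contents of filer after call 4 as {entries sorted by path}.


Answer: {diri=nezucamp, dro=li_as, stistem=bropruprir_a}

Derivation:
-> filer.pen(p: /diri, c: drasneflak)
<- created
-> filer.erase(p: /diri)
<- ok
-> filer.rehome(s: /slabemix, d: /diri)
<- ok
-> filer.pen(p: /stistem, c: bropruprir_a)
<- created
-> filer.mkfold(p: /mewi)
<- ok
-> filer.openup(p: /diri)
<- nezucamp
-> filer.mkfold(p: /mewi/rifurn)
<- ok
-> filer.erase(p: /diri)
<- ok
-> filer.pen(p: /stistem, c: fusmo)
<- overwrote


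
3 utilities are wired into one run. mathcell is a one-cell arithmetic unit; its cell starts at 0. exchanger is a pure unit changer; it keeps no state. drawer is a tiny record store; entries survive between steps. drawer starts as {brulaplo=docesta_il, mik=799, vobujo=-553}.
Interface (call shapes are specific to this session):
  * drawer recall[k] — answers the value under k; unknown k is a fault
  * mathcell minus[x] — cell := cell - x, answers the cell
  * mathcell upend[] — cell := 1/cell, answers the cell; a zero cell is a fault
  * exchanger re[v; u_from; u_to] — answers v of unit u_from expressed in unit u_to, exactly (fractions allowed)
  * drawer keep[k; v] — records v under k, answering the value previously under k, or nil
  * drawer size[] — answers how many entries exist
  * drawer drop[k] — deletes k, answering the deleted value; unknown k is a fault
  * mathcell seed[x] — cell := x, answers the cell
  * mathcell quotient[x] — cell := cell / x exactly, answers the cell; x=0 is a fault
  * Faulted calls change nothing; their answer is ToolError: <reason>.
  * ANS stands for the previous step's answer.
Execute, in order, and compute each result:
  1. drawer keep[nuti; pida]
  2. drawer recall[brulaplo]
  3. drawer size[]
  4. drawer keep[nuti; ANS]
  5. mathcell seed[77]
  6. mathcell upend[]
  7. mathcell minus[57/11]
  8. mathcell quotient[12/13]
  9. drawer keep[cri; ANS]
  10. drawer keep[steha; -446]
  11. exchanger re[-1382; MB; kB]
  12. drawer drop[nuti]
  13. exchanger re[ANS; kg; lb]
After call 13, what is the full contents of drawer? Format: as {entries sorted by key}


Then drawer keep with k='nuti', v='pida', and see nil.
Invoking drawer recall with k='brulaplo', and get docesta_il.
I use drawer size(): 4.
Now I run drawer keep with k='nuti', v='ANS', giving pida.
Then mathcell seed with x='77', and see 77.
I try mathcell upend, yielding 1/77.
Then mathcell minus with x='57/11': -398/77.
I invoke mathcell quotient with x='12/13', yielding -2587/462.
Calling drawer keep with k='cri', v='ANS', yielding nil.
I call drawer keep with k='steha', v='-446', and get nil.
I use exchanger re with v='-1382', u_from='MB', u_to='kB', — result: -1382000.
Next I call drawer drop with k='nuti', which returns 4.
I call exchanger re with v='ANS', u_from='kg', u_to='lb', → 400000000/45359237.

Answer: {brulaplo=docesta_il, cri=-2587/462, mik=799, steha=-446, vobujo=-553}


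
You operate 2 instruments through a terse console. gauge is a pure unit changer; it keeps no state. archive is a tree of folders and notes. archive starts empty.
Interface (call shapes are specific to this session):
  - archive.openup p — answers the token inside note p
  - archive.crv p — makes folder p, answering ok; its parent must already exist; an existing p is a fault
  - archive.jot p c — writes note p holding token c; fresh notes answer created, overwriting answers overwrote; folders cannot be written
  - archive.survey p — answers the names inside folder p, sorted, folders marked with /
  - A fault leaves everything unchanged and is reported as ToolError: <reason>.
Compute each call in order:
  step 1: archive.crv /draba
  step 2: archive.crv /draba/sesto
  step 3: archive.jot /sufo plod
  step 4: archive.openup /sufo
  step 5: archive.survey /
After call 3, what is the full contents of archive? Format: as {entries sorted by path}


Answer: {draba/, draba/sesto/, sufo=plod}

Derivation:
I use archive.crv on p: /draba, and get ok.
I try archive.crv on p: /draba/sesto, yielding ok.
I invoke archive.jot on p: /sufo, c: plod, and get created.
I run archive.openup on p: /sufo, → plod.
I run archive.survey on p: /, and observe [draba/, sufo].


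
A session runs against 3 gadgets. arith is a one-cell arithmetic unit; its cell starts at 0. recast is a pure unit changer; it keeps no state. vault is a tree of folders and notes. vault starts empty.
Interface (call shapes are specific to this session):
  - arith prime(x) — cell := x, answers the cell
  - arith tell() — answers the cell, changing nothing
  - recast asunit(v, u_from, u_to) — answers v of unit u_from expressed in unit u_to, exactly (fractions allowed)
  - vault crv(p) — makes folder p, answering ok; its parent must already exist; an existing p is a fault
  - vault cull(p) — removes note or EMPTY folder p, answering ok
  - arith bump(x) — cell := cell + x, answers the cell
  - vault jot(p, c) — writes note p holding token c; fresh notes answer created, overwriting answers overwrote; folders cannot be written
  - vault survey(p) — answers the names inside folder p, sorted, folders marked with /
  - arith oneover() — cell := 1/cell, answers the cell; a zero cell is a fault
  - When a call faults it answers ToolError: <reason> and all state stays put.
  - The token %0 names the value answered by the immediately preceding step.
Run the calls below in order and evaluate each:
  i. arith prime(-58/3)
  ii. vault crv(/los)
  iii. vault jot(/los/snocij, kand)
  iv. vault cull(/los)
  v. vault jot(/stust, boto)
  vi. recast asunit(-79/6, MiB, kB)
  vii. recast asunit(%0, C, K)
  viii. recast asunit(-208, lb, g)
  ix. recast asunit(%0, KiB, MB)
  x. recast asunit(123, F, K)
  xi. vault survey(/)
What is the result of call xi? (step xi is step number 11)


·→ arith prime(x→-58/3)
·← -58/3
·→ vault crv(p→/los)
·← ok
·→ vault jot(p→/los/snocij, c→kand)
·← created
·→ vault cull(p→/los)
·← ToolError: not empty
·→ vault jot(p→/stust, c→boto)
·← created
·→ recast asunit(v→-79/6, u_from→MiB, u_to→kB)
·← -5177344/375
·→ recast asunit(v→%0, u_from→C, u_to→K)
·← -20299651/1500
·→ recast asunit(v→-208, u_from→lb, u_to→g)
·← -589670081/6250
·→ recast asunit(v→%0, u_from→KiB, u_to→MB)
·← -4717360648/48828125
·→ recast asunit(v→123, u_from→F, u_to→K)
·← 58267/180
·→ vault survey(p→/)
·← [los/, stust]

Answer: [los/, stust]


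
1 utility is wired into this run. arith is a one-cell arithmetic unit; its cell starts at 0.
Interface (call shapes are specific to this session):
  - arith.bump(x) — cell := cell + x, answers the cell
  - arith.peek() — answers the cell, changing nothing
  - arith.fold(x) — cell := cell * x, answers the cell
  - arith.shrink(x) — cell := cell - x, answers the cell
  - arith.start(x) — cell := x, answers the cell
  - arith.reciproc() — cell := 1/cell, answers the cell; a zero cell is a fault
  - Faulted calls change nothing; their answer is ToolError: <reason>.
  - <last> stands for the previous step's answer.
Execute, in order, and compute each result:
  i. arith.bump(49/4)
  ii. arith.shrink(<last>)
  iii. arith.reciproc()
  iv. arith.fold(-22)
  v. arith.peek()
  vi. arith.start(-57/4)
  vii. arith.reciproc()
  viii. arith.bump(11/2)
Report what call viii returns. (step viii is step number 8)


Answer: 619/114

Derivation:
I run arith.bump using 49/4, and observe 49/4.
I use arith.shrink using <last>, → 0.
I try arith.reciproc(), → ToolError: reciprocal of zero.
Then arith.fold using -22, → 0.
I run arith.peek, and observe 0.
Using arith.start using -57/4: -57/4.
Calling arith.reciproc(), giving -4/57.
I run arith.bump using 11/2, and see 619/114.


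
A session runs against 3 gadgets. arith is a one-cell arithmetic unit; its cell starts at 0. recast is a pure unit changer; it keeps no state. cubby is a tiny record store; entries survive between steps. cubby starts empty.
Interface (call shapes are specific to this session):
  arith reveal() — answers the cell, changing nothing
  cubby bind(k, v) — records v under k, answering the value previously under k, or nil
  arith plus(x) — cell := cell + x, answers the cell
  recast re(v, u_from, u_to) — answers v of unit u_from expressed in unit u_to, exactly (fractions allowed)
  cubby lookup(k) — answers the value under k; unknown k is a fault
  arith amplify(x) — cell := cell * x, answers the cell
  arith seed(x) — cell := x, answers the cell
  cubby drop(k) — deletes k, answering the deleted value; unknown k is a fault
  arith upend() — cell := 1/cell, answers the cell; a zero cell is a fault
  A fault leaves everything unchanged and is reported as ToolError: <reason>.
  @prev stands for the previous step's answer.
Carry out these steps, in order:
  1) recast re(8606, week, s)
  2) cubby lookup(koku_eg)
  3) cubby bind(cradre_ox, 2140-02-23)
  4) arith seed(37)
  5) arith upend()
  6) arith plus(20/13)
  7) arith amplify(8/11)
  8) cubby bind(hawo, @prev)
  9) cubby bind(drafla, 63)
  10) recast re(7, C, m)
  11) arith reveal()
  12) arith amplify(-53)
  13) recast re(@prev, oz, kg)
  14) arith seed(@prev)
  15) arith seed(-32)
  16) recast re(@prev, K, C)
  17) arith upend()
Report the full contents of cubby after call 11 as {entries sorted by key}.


==> recast re(8606, week, s)
<== 5204908800
==> cubby lookup(koku_eg)
<== ToolError: no such key koku_eg
==> cubby bind(cradre_ox, 2140-02-23)
<== nil
==> arith seed(37)
<== 37
==> arith upend()
<== 1/37
==> arith plus(20/13)
<== 753/481
==> arith amplify(8/11)
<== 6024/5291
==> cubby bind(hawo, @prev)
<== nil
==> cubby bind(drafla, 63)
<== nil
==> recast re(7, C, m)
<== ToolError: incompatible units
==> arith reveal()
<== 6024/5291
==> arith amplify(-53)
<== -319272/5291
==> recast re(@prev, oz, kg)
<== -164567435403/96200000000
==> arith seed(@prev)
<== -164567435403/96200000000
==> arith seed(-32)
<== -32
==> recast re(@prev, K, C)
<== -6103/20
==> arith upend()
<== -1/32

Answer: {cradre_ox=2140-02-23, drafla=63, hawo=6024/5291}


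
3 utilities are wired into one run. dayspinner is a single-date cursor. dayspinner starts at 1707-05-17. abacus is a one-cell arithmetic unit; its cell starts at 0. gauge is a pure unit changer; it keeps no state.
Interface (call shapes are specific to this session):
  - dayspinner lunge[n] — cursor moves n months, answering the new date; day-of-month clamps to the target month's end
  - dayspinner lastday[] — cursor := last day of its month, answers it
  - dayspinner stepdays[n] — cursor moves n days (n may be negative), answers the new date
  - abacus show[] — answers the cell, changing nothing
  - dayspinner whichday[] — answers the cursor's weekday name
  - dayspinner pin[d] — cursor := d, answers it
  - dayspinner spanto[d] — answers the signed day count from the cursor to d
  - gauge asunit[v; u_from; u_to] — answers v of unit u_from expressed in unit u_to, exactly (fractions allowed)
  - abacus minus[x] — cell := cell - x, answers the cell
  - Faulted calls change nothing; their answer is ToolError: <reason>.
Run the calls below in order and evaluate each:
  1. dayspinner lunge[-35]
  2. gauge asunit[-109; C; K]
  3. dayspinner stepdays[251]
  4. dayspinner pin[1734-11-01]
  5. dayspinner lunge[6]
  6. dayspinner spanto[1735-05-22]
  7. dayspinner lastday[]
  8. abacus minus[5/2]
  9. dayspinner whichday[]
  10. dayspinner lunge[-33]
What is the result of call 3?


Answer: 1705-02-23

Derivation:
-- dayspinner lunge(n='-35') -> 1704-06-17
-- gauge asunit(v='-109', u_from='C', u_to='K') -> 3283/20
-- dayspinner stepdays(n='251') -> 1705-02-23
-- dayspinner pin(d='1734-11-01') -> 1734-11-01
-- dayspinner lunge(n='6') -> 1735-05-01
-- dayspinner spanto(d='1735-05-22') -> 21
-- dayspinner lastday() -> 1735-05-31
-- abacus minus(x='5/2') -> -5/2
-- dayspinner whichday() -> Tuesday
-- dayspinner lunge(n='-33') -> 1732-08-31


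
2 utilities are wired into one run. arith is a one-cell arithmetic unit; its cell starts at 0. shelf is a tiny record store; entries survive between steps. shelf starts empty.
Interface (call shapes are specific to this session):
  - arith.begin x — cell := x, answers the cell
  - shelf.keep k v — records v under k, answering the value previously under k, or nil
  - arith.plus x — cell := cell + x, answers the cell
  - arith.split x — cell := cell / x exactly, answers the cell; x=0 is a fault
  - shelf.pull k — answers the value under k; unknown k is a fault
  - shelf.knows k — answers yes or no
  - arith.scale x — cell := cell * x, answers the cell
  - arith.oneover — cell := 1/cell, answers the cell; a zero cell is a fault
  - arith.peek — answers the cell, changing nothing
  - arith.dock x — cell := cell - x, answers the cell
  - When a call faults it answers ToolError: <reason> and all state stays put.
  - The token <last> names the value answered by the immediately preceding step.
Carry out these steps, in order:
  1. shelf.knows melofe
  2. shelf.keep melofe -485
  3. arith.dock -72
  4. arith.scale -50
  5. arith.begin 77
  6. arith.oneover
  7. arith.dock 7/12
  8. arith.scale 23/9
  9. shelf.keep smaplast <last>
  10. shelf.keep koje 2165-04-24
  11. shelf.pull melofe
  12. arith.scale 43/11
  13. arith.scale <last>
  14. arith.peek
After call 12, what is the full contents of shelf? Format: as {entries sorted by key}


>> shelf.knows(melofe)
<< no
>> shelf.keep(melofe, -485)
<< nil
>> arith.dock(-72)
<< 72
>> arith.scale(-50)
<< -3600
>> arith.begin(77)
<< 77
>> arith.oneover()
<< 1/77
>> arith.dock(7/12)
<< -527/924
>> arith.scale(23/9)
<< -12121/8316
>> shelf.keep(smaplast, <last>)
<< nil
>> shelf.keep(koje, 2165-04-24)
<< nil
>> shelf.pull(melofe)
<< -485
>> arith.scale(43/11)
<< -521203/91476
>> arith.scale(<last>)
<< 271652567209/8367858576
>> arith.peek()
<< 271652567209/8367858576

Answer: {koje=2165-04-24, melofe=-485, smaplast=-12121/8316}


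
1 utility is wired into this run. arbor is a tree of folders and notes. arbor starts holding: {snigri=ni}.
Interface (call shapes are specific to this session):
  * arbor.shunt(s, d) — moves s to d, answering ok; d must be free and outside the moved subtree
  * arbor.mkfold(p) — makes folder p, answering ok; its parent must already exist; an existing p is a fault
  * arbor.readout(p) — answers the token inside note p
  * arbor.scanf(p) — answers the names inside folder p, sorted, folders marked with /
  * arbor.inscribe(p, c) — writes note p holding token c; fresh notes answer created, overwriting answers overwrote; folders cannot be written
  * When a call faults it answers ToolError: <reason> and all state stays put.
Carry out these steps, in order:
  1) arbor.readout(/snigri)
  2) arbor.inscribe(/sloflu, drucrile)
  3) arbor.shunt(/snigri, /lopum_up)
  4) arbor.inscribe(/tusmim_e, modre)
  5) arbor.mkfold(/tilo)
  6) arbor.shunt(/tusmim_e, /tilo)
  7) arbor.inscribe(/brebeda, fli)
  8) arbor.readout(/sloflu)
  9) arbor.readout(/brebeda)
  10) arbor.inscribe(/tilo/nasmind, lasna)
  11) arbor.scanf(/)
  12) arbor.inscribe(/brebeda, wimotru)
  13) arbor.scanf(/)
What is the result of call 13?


Do: arbor.readout[p: /snigri]
See: ni
Do: arbor.inscribe[p: /sloflu; c: drucrile]
See: created
Do: arbor.shunt[s: /snigri; d: /lopum_up]
See: ok
Do: arbor.inscribe[p: /tusmim_e; c: modre]
See: created
Do: arbor.mkfold[p: /tilo]
See: ok
Do: arbor.shunt[s: /tusmim_e; d: /tilo]
See: ToolError: exists
Do: arbor.inscribe[p: /brebeda; c: fli]
See: created
Do: arbor.readout[p: /sloflu]
See: drucrile
Do: arbor.readout[p: /brebeda]
See: fli
Do: arbor.inscribe[p: /tilo/nasmind; c: lasna]
See: created
Do: arbor.scanf[p: /]
See: [brebeda, lopum_up, sloflu, tilo/, tusmim_e]
Do: arbor.inscribe[p: /brebeda; c: wimotru]
See: overwrote
Do: arbor.scanf[p: /]
See: [brebeda, lopum_up, sloflu, tilo/, tusmim_e]

Answer: [brebeda, lopum_up, sloflu, tilo/, tusmim_e]


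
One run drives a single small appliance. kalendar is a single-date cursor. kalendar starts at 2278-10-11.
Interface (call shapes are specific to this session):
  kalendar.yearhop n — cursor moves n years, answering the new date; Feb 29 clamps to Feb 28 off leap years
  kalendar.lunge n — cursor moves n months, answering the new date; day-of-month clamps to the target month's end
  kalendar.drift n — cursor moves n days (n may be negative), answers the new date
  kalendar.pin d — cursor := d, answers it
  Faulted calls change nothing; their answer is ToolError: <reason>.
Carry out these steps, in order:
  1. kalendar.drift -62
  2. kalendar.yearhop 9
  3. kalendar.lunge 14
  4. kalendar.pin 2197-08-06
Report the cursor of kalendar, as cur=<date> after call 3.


$ drift n='-62'
  2278-08-10
$ yearhop n='9'
  2287-08-10
$ lunge n='14'
  2288-10-10
$ pin d='2197-08-06'
  2197-08-06

Answer: cur=2288-10-10


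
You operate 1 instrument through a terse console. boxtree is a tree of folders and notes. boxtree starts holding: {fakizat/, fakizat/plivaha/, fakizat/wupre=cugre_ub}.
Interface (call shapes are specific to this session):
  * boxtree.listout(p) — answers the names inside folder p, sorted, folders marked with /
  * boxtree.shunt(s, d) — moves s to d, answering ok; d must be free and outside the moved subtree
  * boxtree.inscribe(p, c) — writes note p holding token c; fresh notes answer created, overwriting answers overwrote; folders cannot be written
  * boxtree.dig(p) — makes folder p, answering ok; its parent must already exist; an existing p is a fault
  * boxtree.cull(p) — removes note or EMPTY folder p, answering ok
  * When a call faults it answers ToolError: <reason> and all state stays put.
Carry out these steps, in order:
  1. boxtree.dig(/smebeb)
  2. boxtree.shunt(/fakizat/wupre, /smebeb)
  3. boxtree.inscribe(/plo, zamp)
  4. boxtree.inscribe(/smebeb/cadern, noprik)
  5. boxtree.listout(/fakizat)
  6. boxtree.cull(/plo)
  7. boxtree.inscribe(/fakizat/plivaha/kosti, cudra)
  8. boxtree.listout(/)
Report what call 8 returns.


==> boxtree.dig(p='/smebeb')
<== ok
==> boxtree.shunt(s='/fakizat/wupre', d='/smebeb')
<== ToolError: exists
==> boxtree.inscribe(p='/plo', c='zamp')
<== created
==> boxtree.inscribe(p='/smebeb/cadern', c='noprik')
<== created
==> boxtree.listout(p='/fakizat')
<== [plivaha/, wupre]
==> boxtree.cull(p='/plo')
<== ok
==> boxtree.inscribe(p='/fakizat/plivaha/kosti', c='cudra')
<== created
==> boxtree.listout(p='/')
<== [fakizat/, smebeb/]

Answer: [fakizat/, smebeb/]


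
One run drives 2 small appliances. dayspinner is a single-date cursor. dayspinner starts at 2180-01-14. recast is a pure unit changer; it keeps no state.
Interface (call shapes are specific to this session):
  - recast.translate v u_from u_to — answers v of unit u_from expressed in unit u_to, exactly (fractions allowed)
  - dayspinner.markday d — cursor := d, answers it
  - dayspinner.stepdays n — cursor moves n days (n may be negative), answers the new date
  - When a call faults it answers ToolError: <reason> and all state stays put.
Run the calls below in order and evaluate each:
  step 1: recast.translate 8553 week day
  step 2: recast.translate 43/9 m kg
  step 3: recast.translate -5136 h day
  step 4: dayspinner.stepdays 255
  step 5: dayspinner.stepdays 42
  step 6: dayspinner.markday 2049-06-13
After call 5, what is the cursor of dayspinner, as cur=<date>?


~$ recast.translate v='8553' u_from='week' u_to='day'
[out] 59871
~$ recast.translate v='43/9' u_from='m' u_to='kg'
[out] ToolError: incompatible units
~$ recast.translate v='-5136' u_from='h' u_to='day'
[out] -214
~$ dayspinner.stepdays n='255'
[out] 2180-09-25
~$ dayspinner.stepdays n='42'
[out] 2180-11-06
~$ dayspinner.markday d='2049-06-13'
[out] 2049-06-13

Answer: cur=2180-11-06


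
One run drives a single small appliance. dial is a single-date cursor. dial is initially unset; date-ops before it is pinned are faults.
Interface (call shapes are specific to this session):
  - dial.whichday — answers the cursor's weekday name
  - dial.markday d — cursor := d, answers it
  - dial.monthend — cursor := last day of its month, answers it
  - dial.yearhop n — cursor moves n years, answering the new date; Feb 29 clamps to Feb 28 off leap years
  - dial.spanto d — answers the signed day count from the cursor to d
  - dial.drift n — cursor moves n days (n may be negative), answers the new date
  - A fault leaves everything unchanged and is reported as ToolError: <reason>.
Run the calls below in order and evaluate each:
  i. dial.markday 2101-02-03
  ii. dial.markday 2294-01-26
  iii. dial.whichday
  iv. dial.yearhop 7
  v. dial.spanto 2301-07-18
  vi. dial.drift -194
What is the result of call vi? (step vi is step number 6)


Answer: 2300-07-16

Derivation:
;; 1. dial.markday(2101-02-03) => 2101-02-03
;; 2. dial.markday(2294-01-26) => 2294-01-26
;; 3. dial.whichday() => Friday
;; 4. dial.yearhop(7) => 2301-01-26
;; 5. dial.spanto(2301-07-18) => 173
;; 6. dial.drift(-194) => 2300-07-16


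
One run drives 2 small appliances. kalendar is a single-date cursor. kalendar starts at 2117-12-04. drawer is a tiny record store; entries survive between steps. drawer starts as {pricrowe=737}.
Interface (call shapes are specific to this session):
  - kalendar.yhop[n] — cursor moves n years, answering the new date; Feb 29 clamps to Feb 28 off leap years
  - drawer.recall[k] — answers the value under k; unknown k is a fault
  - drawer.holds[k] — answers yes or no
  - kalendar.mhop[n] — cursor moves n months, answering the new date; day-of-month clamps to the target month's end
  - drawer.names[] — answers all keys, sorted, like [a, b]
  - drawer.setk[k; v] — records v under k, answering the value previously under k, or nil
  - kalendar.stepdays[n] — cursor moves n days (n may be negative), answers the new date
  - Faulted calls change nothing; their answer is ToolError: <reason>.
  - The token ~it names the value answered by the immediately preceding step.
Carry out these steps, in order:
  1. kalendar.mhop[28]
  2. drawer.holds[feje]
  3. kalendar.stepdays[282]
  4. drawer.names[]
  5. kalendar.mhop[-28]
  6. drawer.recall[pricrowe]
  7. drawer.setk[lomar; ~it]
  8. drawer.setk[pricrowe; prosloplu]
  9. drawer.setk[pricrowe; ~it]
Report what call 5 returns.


Answer: 2118-09-11

Derivation:
→ kalendar.mhop(n=28)
← 2120-04-04
→ drawer.holds(k=feje)
← no
→ kalendar.stepdays(n=282)
← 2121-01-11
→ drawer.names()
← [pricrowe]
→ kalendar.mhop(n=-28)
← 2118-09-11
→ drawer.recall(k=pricrowe)
← 737
→ drawer.setk(k=lomar, v=~it)
← nil
→ drawer.setk(k=pricrowe, v=prosloplu)
← 737
→ drawer.setk(k=pricrowe, v=~it)
← prosloplu


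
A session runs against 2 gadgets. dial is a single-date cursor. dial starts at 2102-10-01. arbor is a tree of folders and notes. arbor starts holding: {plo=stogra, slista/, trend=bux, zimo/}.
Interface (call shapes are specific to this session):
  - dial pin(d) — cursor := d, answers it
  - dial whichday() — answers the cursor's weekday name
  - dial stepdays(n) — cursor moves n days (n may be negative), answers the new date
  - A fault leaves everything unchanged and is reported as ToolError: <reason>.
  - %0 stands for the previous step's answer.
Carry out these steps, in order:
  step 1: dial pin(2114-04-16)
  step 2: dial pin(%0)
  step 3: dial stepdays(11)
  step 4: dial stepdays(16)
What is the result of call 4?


Answer: 2114-05-13

Derivation:
→ dial pin(d=2114-04-16)
← 2114-04-16
→ dial pin(d=%0)
← 2114-04-16
→ dial stepdays(n=11)
← 2114-04-27
→ dial stepdays(n=16)
← 2114-05-13


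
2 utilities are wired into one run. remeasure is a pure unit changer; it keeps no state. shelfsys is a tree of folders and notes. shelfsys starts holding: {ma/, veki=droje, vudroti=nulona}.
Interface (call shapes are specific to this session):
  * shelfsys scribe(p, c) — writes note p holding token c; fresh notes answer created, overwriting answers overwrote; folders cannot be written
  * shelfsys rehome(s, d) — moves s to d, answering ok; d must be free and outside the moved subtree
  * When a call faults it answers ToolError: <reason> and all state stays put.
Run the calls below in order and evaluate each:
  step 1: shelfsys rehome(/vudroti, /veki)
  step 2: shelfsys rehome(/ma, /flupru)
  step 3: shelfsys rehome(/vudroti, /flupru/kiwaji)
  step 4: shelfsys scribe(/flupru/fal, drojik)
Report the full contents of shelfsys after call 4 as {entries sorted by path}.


Answer: {flupru/, flupru/fal=drojik, flupru/kiwaji=nulona, veki=droje}

Derivation:
! shelfsys rehome(s='/vudroti', d='/veki') -> ToolError: exists
! shelfsys rehome(s='/ma', d='/flupru') -> ok
! shelfsys rehome(s='/vudroti', d='/flupru/kiwaji') -> ok
! shelfsys scribe(p='/flupru/fal', c='drojik') -> created


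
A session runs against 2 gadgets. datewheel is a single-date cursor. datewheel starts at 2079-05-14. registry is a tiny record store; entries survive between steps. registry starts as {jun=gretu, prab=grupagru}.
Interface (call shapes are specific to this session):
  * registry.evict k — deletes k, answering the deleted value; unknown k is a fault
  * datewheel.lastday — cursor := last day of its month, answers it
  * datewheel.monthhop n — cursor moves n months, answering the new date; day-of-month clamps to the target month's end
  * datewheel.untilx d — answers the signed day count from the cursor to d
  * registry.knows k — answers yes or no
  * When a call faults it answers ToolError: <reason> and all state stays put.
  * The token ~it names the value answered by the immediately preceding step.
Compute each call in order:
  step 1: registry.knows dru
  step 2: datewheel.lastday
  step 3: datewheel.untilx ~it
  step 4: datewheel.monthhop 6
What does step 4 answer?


Act: knows[k: dru]
Obs: no
Act: lastday[]
Obs: 2079-05-31
Act: untilx[d: ~it]
Obs: 0
Act: monthhop[n: 6]
Obs: 2079-11-30

Answer: 2079-11-30


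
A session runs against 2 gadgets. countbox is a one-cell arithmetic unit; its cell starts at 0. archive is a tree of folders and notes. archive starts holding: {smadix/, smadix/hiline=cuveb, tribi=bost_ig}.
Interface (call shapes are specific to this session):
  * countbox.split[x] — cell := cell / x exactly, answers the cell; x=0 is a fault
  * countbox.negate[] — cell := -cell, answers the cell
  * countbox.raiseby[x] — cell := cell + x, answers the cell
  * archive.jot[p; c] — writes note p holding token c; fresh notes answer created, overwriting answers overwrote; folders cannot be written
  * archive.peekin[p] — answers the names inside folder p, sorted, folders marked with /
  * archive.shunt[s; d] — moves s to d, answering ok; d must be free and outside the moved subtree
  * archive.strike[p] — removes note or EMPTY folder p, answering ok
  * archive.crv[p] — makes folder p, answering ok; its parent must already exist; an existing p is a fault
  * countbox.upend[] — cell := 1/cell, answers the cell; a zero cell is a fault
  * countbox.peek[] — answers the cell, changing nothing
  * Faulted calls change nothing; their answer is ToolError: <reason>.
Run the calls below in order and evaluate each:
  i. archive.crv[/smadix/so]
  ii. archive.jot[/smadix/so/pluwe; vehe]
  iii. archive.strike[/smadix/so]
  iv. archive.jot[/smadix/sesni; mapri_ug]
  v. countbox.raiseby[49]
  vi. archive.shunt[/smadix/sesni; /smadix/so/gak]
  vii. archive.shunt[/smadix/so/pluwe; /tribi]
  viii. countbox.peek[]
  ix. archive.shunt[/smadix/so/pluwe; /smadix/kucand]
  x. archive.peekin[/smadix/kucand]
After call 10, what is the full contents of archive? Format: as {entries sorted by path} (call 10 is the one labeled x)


Answer: {smadix/, smadix/hiline=cuveb, smadix/kucand=vehe, smadix/so/, smadix/so/gak=mapri_ug, tribi=bost_ig}

Derivation:
> archive.crv p→/smadix/so
  ok
> archive.jot p→/smadix/so/pluwe c→vehe
  created
> archive.strike p→/smadix/so
  ToolError: not empty
> archive.jot p→/smadix/sesni c→mapri_ug
  created
> countbox.raiseby x→49
  49
> archive.shunt s→/smadix/sesni d→/smadix/so/gak
  ok
> archive.shunt s→/smadix/so/pluwe d→/tribi
  ToolError: exists
> countbox.peek
  49
> archive.shunt s→/smadix/so/pluwe d→/smadix/kucand
  ok
> archive.peekin p→/smadix/kucand
  ToolError: not a directory


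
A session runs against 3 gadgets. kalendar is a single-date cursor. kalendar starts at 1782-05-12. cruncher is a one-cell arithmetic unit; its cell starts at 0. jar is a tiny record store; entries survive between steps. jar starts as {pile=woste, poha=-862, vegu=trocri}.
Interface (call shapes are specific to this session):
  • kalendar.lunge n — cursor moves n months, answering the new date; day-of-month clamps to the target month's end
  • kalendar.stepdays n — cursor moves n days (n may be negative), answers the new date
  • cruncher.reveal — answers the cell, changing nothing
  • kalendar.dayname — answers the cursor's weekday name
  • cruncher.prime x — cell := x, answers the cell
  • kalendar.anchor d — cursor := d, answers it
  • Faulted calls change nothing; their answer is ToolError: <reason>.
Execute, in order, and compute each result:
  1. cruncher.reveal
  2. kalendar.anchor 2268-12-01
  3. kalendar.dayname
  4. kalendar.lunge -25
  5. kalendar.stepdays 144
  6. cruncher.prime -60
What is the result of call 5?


Answer: 2267-03-25

Derivation:
I call cruncher.reveal, and see 0.
Calling kalendar.anchor with 2268-12-01, — result: 2268-12-01.
Now I run kalendar.dayname: Tuesday.
I call kalendar.lunge with -25, which returns 2266-11-01.
I use kalendar.stepdays with 144, and get 2267-03-25.
Now I run cruncher.prime with -60, yielding -60.


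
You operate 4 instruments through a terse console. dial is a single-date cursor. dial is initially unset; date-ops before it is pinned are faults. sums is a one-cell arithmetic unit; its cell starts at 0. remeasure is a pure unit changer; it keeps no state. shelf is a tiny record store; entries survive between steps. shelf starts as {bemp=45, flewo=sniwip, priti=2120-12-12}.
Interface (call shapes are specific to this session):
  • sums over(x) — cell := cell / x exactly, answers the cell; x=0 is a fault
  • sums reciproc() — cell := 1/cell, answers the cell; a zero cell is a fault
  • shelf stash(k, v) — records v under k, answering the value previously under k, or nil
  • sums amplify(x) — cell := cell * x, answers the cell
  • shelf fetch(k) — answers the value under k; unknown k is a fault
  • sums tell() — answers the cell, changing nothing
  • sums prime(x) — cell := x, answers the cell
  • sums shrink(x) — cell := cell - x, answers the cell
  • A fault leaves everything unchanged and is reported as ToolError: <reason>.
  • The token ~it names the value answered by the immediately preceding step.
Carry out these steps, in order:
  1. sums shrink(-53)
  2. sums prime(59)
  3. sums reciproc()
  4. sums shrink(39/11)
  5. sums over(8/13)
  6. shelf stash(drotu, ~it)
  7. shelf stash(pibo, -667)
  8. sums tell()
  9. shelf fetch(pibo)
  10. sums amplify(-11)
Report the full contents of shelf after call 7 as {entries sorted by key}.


Answer: {bemp=45, drotu=-14885/2596, flewo=sniwip, pibo=-667, priti=2120-12-12}

Derivation:
[in] sums shrink -53
  53
[in] sums prime 59
  59
[in] sums reciproc
  1/59
[in] sums shrink 39/11
  -2290/649
[in] sums over 8/13
  -14885/2596
[in] shelf stash drotu ~it
  nil
[in] shelf stash pibo -667
  nil
[in] sums tell
  -14885/2596
[in] shelf fetch pibo
  -667
[in] sums amplify -11
  14885/236


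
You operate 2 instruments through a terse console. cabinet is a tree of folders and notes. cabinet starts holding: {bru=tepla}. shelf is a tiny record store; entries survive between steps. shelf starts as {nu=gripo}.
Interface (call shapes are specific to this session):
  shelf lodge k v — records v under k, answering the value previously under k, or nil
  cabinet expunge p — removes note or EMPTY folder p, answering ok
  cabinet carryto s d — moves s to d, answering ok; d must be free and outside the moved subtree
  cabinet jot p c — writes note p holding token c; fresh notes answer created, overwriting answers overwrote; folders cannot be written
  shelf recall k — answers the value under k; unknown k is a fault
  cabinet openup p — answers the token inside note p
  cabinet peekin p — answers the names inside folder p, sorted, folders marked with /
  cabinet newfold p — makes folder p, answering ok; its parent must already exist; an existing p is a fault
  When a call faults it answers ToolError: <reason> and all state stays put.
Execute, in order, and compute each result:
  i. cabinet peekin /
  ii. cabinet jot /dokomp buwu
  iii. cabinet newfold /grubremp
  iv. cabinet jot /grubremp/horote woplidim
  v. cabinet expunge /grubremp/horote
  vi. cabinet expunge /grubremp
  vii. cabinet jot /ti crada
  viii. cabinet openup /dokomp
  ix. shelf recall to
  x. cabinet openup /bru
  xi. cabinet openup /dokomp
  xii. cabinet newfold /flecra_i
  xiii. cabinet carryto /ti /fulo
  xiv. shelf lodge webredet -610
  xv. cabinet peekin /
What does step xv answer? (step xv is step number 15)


Answer: [bru, dokomp, flecra_i/, fulo]

Derivation:
-- cabinet peekin(p=/) == [bru]
-- cabinet jot(p=/dokomp, c=buwu) == created
-- cabinet newfold(p=/grubremp) == ok
-- cabinet jot(p=/grubremp/horote, c=woplidim) == created
-- cabinet expunge(p=/grubremp/horote) == ok
-- cabinet expunge(p=/grubremp) == ok
-- cabinet jot(p=/ti, c=crada) == created
-- cabinet openup(p=/dokomp) == buwu
-- shelf recall(k=to) == ToolError: no such key to
-- cabinet openup(p=/bru) == tepla
-- cabinet openup(p=/dokomp) == buwu
-- cabinet newfold(p=/flecra_i) == ok
-- cabinet carryto(s=/ti, d=/fulo) == ok
-- shelf lodge(k=webredet, v=-610) == nil
-- cabinet peekin(p=/) == [bru, dokomp, flecra_i/, fulo]


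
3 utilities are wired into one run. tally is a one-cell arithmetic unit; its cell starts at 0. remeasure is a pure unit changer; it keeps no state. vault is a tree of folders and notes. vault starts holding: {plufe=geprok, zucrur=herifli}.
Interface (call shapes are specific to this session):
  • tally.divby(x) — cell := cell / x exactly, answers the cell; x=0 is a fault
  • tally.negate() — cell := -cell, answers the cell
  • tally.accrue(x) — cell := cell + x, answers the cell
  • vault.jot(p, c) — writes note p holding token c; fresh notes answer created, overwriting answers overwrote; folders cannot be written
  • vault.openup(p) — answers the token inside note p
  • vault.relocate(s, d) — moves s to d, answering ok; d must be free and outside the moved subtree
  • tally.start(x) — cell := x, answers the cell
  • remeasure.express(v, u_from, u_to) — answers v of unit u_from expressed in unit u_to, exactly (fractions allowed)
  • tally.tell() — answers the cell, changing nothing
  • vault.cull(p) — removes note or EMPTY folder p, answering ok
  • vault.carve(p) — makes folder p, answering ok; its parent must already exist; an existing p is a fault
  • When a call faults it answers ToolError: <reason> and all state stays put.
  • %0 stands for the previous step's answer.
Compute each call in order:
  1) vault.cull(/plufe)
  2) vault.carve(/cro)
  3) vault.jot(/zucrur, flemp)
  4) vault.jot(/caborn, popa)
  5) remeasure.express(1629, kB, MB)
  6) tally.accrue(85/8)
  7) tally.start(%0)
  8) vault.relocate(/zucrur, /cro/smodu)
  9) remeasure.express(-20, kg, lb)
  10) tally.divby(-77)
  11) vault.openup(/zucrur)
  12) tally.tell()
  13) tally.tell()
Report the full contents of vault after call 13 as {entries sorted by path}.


Answer: {caborn=popa, cro/, cro/smodu=flemp}

Derivation:
Invoking vault.cull with /plufe, which returns ok.
I invoke vault.carve with /cro, and observe ok.
Then vault.jot with /zucrur, flemp, yielding overwrote.
Using vault.jot with /caborn, popa, and get created.
Then remeasure.express with 1629, kB, MB, → 1629/1000.
Invoking tally.accrue with 85/8, yielding 85/8.
I use tally.start with %0, — result: 85/8.
I run vault.relocate with /zucrur, /cro/smodu, → ok.
Next I call remeasure.express with -20, kg, lb, — result: -2000000000/45359237.
I run tally.divby with -77, giving -85/616.
I invoke vault.openup with /zucrur: ToolError: not found.
I run tally.tell(): -85/616.
Then tally.tell: -85/616.


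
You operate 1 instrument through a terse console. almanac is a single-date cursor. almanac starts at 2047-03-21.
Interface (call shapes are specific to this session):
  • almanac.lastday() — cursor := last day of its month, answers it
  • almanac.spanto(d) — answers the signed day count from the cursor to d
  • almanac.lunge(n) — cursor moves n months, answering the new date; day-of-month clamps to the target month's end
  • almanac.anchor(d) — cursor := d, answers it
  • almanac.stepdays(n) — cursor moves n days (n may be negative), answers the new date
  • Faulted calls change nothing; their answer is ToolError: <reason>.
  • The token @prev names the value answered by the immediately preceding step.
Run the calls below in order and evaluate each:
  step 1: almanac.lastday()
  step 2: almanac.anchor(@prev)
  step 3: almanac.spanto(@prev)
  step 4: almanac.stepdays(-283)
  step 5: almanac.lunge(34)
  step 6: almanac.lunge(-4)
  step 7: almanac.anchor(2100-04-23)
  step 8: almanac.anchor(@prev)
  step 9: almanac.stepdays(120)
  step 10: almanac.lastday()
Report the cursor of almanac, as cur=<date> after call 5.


Invoking lastday, and see 2047-03-31.
I try anchor(d='@prev'): 2047-03-31.
I use spanto(d='@prev'), yielding 0.
Using stepdays(n='-283'), and observe 2046-06-21.
I call lunge(n='34'), yielding 2049-04-21.
Then lunge(n='-4'), and see 2048-12-21.
I invoke anchor(d='2100-04-23'), — result: 2100-04-23.
Invoking anchor(d='@prev'), and get 2100-04-23.
Invoking stepdays(n='120'): 2100-08-21.
Next I call lastday, → 2100-08-31.

Answer: cur=2049-04-21
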